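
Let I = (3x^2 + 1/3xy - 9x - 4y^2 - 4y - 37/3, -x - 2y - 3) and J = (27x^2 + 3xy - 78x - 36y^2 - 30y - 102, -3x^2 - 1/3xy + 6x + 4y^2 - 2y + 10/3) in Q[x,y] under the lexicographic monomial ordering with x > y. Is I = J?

Two ideals are equal iff their reduced Gröbner bases coincide (the reduced basis is unique for a fixed ordering).
Buchberger on the first generating set:
f_1 = 3x^2 + 1/3xy - 9x - 4y^2 - 4y - 37/3, LT = x^2.
f_2 = -x - 2y - 3, LT = x.

S(f_1,f_2): lcm = x^2. S = -17/9xy - 6x - 4/3y^2 - 4/3y - 37/9.
  leading term xy: subtract (17/9y)·f_2 from -17/9xy - 6x - 4/3y^2 - 4/3y - 37/9 → -6x + 22/9y^2 + 13/3y - 37/9
  leading term x: subtract (6)·f_2 from -6x + 22/9y^2 + 13/3y - 37/9 → 22/9y^2 + 49/3y + 125/9
  leading term y^2: no divisor's leading term divides it; move 22/9y^2 to the remainder.
  leading term y: no divisor's leading term divides it; move 49/3y to the remainder.
  leading term 1: no divisor's leading term divides it; move 125/9 to the remainder.
  remainder 22/9y^2 + 49/3y + 125/9 ≠ 0; add g_3 = 22/9y^2 + 49/3y + 125/9 to the basis.

The other S-polynomials (S(f_1,g_3), S(f_2,g_3)) all reduce to 0 modulo the current basis, so we have a Gröbner basis.
Inter-reduce: drop elements whose leading term is divisible by another's, tail-reduce, and make monic.
Reduced Gröbner basis: {x + 2y + 3, y^2 + 147/22y + 125/22}.

Buchberger on the second generating set:
h_1 = 27x^2 + 3xy - 78x - 36y^2 - 30y - 102, LT = x^2.
h_2 = -3x^2 - 1/3xy + 6x + 4y^2 - 2y + 10/3, LT = x^2.

S(h_1,h_2): lcm = x^2. S = -8/9x - 16/9y - 8/3.
  leading term x: no divisor's leading term divides it; move -8/9x to the remainder.
  leading term y: no divisor's leading term divides it; move -16/9y to the remainder.
  leading term 1: no divisor's leading term divides it; move -8/3 to the remainder.
  remainder -8/9x - 16/9y - 8/3 ≠ 0; add k_3 = -8/9x - 16/9y - 8/3 to the basis.

S(h_1,k_3): lcm = x^2. S = -17/9xy - 53/9x - 4/3y^2 - 10/9y - 34/9.
  leading term xy: subtract (17/8y)·k_3 from -17/9xy - 53/9x - 4/3y^2 - 10/9y - 34/9 → -53/9x + 22/9y^2 + 41/9y - 34/9
  leading term x: subtract (53/8)·k_3 from -53/9x + 22/9y^2 + 41/9y - 34/9 → 22/9y^2 + 49/3y + 125/9
  leading term y^2: no divisor's leading term divides it; move 22/9y^2 to the remainder.
  leading term y: no divisor's leading term divides it; move 49/3y to the remainder.
  leading term 1: no divisor's leading term divides it; move 125/9 to the remainder.
  remainder 22/9y^2 + 49/3y + 125/9 ≠ 0; add k_4 = 22/9y^2 + 49/3y + 125/9 to the basis.

The other S-polynomials (S(h_2,k_3), S(h_1,k_4), S(h_2,k_4), S(k_3,k_4)) all reduce to 0 modulo the current basis, so we have a Gröbner basis.
Inter-reduce: drop elements whose leading term is divisible by another's, tail-reduce, and make monic.
Reduced Gröbner basis: {x + 2y + 3, y^2 + 147/22y + 125/22}.

The two bases agree; hence the ideals are identical.

Yes, the ideals are equal.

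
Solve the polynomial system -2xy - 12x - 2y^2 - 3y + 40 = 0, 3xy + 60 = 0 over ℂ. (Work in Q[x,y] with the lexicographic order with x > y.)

Compute a lex Gröbner basis by Buchberger's algorithm.
f_1 = -2xy - 12x - 2y^2 - 3y + 40, LT = xy.
f_2 = 3xy + 60, LT = xy.

S(f_1,f_2): lcm = xy. S = 6x + y^2 + 3/2y - 40.
  reduce S modulo (f_1, f_2):
  remainder 6x + y^2 + 3/2y - 40 ≠ 0; add h_3 = 6x + y^2 + 3/2y - 40 to the basis.

S(f_1,h_3): lcm = xy. S = 6x - 1/6y^3 + 3/4y^2 + 49/6y - 20.
  reduce S modulo (f_1, f_2, h_3):
  remainder -1/6y^3 - 1/4y^2 + 20/3y + 20 ≠ 0; add h_4 = -1/6y^3 - 1/4y^2 + 20/3y + 20 to the basis.

The other S-polynomials (S(f_2,h_3), S(f_1,h_4), S(f_2,h_4), S(h_3,h_4)) all reduce to 0 modulo the current basis, so we have a Gröbner basis.
Inter-reduce: drop elements whose leading term is divisible by another's, tail-reduce, and make monic.
Reduced Gröbner basis: {x + 1/6y^2 + 1/4y - 20/3, y^3 + 3/2y^2 - 40y - 120}.

Elimination: the polynomial y^3 + 3/2y^2 - 40y - 120 lies in the elimination ideal for y, so y ∈ {-4, 5/4 - sqrt(505)/4, 5/4 + sqrt(505)/4}. For each such y, the remaining basis elements (now univariate) give the rest of the solution.
  y = -4: the earlier basis element becomes x - 5 = 0, giving x = 5 — point (5, -4).
  y = 5/4 - sqrt(505)/4: the earlier basis element becomes x - sqrt(505)/6 - 5/6 = 0, giving x = 5/6 + sqrt(505)/6 — point (5/6 + sqrt(505)/6, 5/4 - sqrt(505)/4).
  y = 5/4 + sqrt(505)/4: the earlier basis element becomes x - 5/6 + sqrt(505)/6 = 0, giving x = 5/6 - sqrt(505)/6 — point (5/6 - sqrt(505)/6, 5/4 + sqrt(505)/4).
This is the nonlinear analogue of row-reducing a linear system.

{(5, -4), (5/6 + sqrt(505)/6, 5/4 - sqrt(505)/4), (5/6 - sqrt(505)/6, 5/4 + sqrt(505)/4)}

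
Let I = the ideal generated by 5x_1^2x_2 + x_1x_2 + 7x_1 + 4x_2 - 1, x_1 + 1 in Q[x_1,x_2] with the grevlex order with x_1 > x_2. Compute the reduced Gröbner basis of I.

G = {x_1 + 1, x_2 - 1}

f_1 = 5x_1^2x_2 + x_1x_2 + 7x_1 + 4x_2 - 1, LT = x_1^2x_2.
f_2 = x_1 + 1, LT = x_1.

S(f_1,f_2): lcm = x_1^2x_2. S = -4/5x_1x_2 + 7/5x_1 + 4/5x_2 - 1/5.
  reduce S modulo (f_1, f_2):
  remainder 8/5x_2 - 8/5 ≠ 0; add g_3 = 8/5x_2 - 8/5 to the basis.

The other S-polynomials (S(f_1,g_3), S(f_2,g_3)) all reduce to 0 modulo the current basis, so we have a Gröbner basis.
Inter-reduce: drop elements whose leading term is divisible by another's, tail-reduce, and make monic.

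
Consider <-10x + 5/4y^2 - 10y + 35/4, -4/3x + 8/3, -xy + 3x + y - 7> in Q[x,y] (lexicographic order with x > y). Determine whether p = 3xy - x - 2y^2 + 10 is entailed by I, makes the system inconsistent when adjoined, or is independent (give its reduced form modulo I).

3xy - x - 2y^2 + 10 lies in I (it reduces to 0).

First compute the reduced Gröbner basis of I by Buchberger's algorithm.
f_1 = -10x + 5/4y^2 - 10y + 35/4, LT = x.
f_2 = -4/3x + 8/3, LT = x.
f_3 = -xy + 3x + y - 7, LT = xy.

S(f_1,f_2): lcm = x. S = -1/8y^2 + y + 9/8.
  leading term y^2: no divisor's leading term divides it; move -1/8y^2 to the remainder.
  leading term y: no divisor's leading term divides it; move y to the remainder.
  leading term 1: no divisor's leading term divides it; move 9/8 to the remainder.
  remainder -1/8y^2 + y + 9/8 ≠ 0; add h_4 = -1/8y^2 + y + 9/8 to the basis.

S(f_1,f_3): lcm = xy. S = 3x - 1/8y^3 + y^2 + 1/8y - 7.
  leading term x: subtract (-3/10)·f_1 from 3x - 1/8y^3 + y^2 + 1/8y - 7 → -1/8y^3 + 11/8y^2 - 23/8y - 35/8
  leading term y^3: subtract (y)·h_4 from -1/8y^3 + 11/8y^2 - 23/8y - 35/8 → 3/8y^2 - 4y - 35/8
  leading term y^2: subtract (-3)·h_4 from 3/8y^2 - 4y - 35/8 → -y - 1
  leading term y: no divisor's leading term divides it; move -y to the remainder.
  leading term 1: no divisor's leading term divides it; move -1 to the remainder.
  remainder -y - 1 ≠ 0; add h_5 = -y - 1 to the basis.

S(f_2,f_3): lcm = xy. S = 3x - y - 7.
  leading term x: subtract (-3/10)·f_1 from 3x - y - 7 → 3/8y^2 - 4y - 35/8
  leading term y^2: subtract (-3)·h_4 from 3/8y^2 - 4y - 35/8 → -y - 1
  leading term y: subtract (1)·h_5 from -y - 1 → 0
  remainder 0.

S(f_1,h_4): leading monomials are coprime, so the S-polynomial reduces to 0 (Buchberger's first criterion).
S(f_2,h_4): leading monomials are coprime, so the S-polynomial reduces to 0 (Buchberger's first criterion).
S(f_3,h_4): lcm = xy^2. S = 5xy + 9x - y^2 + 7y.
  leading term xy: subtract (-1/2y)·f_1 from 5xy + 9x - y^2 + 7y → 9x + 5/8y^3 - 6y^2 + 91/8y
  leading term x: subtract (-9/10)·f_1 from 9x + 5/8y^3 - 6y^2 + 91/8y → 5/8y^3 - 39/8y^2 + 19/8y + 63/8
  leading term y^3: subtract (-5y)·h_4 from 5/8y^3 - 39/8y^2 + 19/8y + 63/8 → 1/8y^2 + 8y + 63/8
  leading term y^2: subtract (-1)·h_4 from 1/8y^2 + 8y + 63/8 → 9y + 9
  leading term y: subtract (-9)·h_5 from 9y + 9 → 0
  remainder 0.

S(f_1,h_5): leading monomials are coprime, so the S-polynomial reduces to 0 (Buchberger's first criterion).
S(f_2,h_5): leading monomials are coprime, so the S-polynomial reduces to 0 (Buchberger's first criterion).
S(f_3,h_5): lcm = xy. S = -4x - y + 7.
  leading term x: subtract (2/5)·f_1 from -4x - y + 7 → -1/2y^2 + 3y + 7/2
  leading term y^2: subtract (4)·h_4 from -1/2y^2 + 3y + 7/2 → -y - 1
  leading term y: subtract (1)·h_5 from -y - 1 → 0
  remainder 0.

S(h_4,h_5): lcm = y^2. S = -9y - 9.
  leading term y: subtract (9)·h_5 from -9y - 9 → 0
  remainder 0.

Every S-polynomial of the final basis reduces to 0, so we have a Gröbner basis.
Inter-reduce: drop elements whose leading term is divisible by another's, tail-reduce, and make monic.
Reduced Gröbner basis: {x - 2, y + 1}.
Label its elements g_1 = x - 2, g_2 = y + 1.

Reduce p = 3xy - x - 2y^2 + 10 modulo G:
  leading term xy: subtract (3y)·g_1 from 3xy - x - 2y^2 + 10 → -x - 2y^2 + 6y + 10
  leading term x: subtract (-1)·g_1 from -x - 2y^2 + 6y + 10 → -2y^2 + 6y + 8
  leading term y^2: subtract (-2y)·g_2 from -2y^2 + 6y + 8 → 8y + 8
  leading term y: subtract (8)·g_2 from 8y + 8 → 0
  normal form = 0.
Since the normal form is 0, p ∈ I.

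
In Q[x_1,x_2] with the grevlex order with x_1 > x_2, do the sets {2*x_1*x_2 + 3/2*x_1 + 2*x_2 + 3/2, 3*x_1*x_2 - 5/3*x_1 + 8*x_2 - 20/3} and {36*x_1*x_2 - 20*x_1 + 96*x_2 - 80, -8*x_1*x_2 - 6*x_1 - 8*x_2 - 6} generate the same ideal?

Equality of ideals is decidable: compute both reduced Gröbner bases (unique for the ordering) and check whether they agree.
Buchberger on the first generating set:
f_1 = 2*x_1*x_2 + 3/2*x_1 + 2*x_2 + 3/2, LT = x_1*x_2.
f_2 = 3*x_1*x_2 - 5/3*x_1 + 8*x_2 - 20/3, LT = x_1*x_2.

S(f_1,f_2): lcm = x_1*x_2. S = 47/36*x_1 - 5/3*x_2 + 107/36.
  leading term x_1: no divisor's leading term divides it; move 47/36*x_1 to the remainder.
  leading term x_2: no divisor's leading term divides it; move -5/3*x_2 to the remainder.
  leading term 1: no divisor's leading term divides it; move 107/36 to the remainder.
  remainder 47/36*x_1 - 5/3*x_2 + 107/36 ≠ 0; add g_3 = 47/36*x_1 - 5/3*x_2 + 107/36 to the basis.

S(f_1,g_3): lcm = x_1*x_2. S = 60/47*x_2**2 + 3/4*x_1 - 60/47*x_2 + 3/4.
  leading term x_2**2: no divisor's leading term divides it; move 60/47*x_2**2 to the remainder.
  leading term x_1: subtract (27/47)·g_3 from 3/4*x_1 - 60/47*x_2 + 3/4 → -15/47*x_2 - 45/47
  leading term x_2: no divisor's leading term divides it; move -15/47*x_2 to the remainder.
  leading term 1: no divisor's leading term divides it; move -45/47 to the remainder.
  remainder 60/47*x_2**2 - 15/47*x_2 - 45/47 ≠ 0; add g_4 = 60/47*x_2**2 - 15/47*x_2 - 45/47 to the basis.

The other S-polynomials (S(f_2,g_3), S(f_1,g_4), S(f_2,g_4), S(g_3,g_4)) all reduce to 0 modulo the current basis, so we have a Gröbner basis.
Inter-reduce: drop elements whose leading term is divisible by another's, tail-reduce, and make monic.
Reduced Gröbner basis: {x_2**2 - 1/4*x_2 - 3/4, x_1 - 60/47*x_2 + 107/47}.

Buchberger on the second generating set:
h_1 = 36*x_1*x_2 - 20*x_1 + 96*x_2 - 80, LT = x_1*x_2.
h_2 = -8*x_1*x_2 - 6*x_1 - 8*x_2 - 6, LT = x_1*x_2.

S(h_1,h_2): lcm = x_1*x_2. S = -47/36*x_1 + 5/3*x_2 - 107/36.
  leading term x_1: no divisor's leading term divides it; move -47/36*x_1 to the remainder.
  leading term x_2: no divisor's leading term divides it; move 5/3*x_2 to the remainder.
  leading term 1: no divisor's leading term divides it; move -107/36 to the remainder.
  remainder -47/36*x_1 + 5/3*x_2 - 107/36 ≠ 0; add k_3 = -47/36*x_1 + 5/3*x_2 - 107/36 to the basis.

S(h_1,k_3): lcm = x_1*x_2. S = 60/47*x_2**2 - 5/9*x_1 + 55/141*x_2 - 20/9.
  leading term x_2**2: no divisor's leading term divides it; move 60/47*x_2**2 to the remainder.
  leading term x_1: subtract (20/47)·k_3 from -5/9*x_1 + 55/141*x_2 - 20/9 → -15/47*x_2 - 45/47
  leading term x_2: no divisor's leading term divides it; move -15/47*x_2 to the remainder.
  leading term 1: no divisor's leading term divides it; move -45/47 to the remainder.
  remainder 60/47*x_2**2 - 15/47*x_2 - 45/47 ≠ 0; add k_4 = 60/47*x_2**2 - 15/47*x_2 - 45/47 to the basis.

The other S-polynomials (S(h_2,k_3), S(h_1,k_4), S(h_2,k_4), S(k_3,k_4)) all reduce to 0 modulo the current basis, so we have a Gröbner basis.
Inter-reduce: drop elements whose leading term is divisible by another's, tail-reduce, and make monic.
Reduced Gröbner basis: {x_2**2 - 1/4*x_2 - 3/4, x_1 - 60/47*x_2 + 107/47}.

The two bases agree; hence the ideals are identical.
The choice of monomial ordering does not affect the verdict — as long as both bases are computed under the same ordering, their equality decides ideal equality.

Yes, the ideals are equal.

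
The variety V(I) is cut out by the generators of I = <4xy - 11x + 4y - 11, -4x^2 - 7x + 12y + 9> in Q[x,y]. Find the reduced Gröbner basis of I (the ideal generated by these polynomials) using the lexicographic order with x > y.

G = {x^2 + 7/4x - 3y - 9/4, xy - 11/4x + y - 11/4, y^2 - 7/4y - 11/4}

f_1 = 4xy - 11x + 4y - 11, LT = xy.
f_2 = -4x^2 - 7x + 12y + 9, LT = x^2.

S(f_1,f_2): lcm = x^2y. S = -11/4x^2 - 3/4xy - 11/4x + 3y^2 + 9/4y.
  leading term x^2: subtract (11/16)·f_2 from -11/4x^2 - 3/4xy - 11/4x + 3y^2 + 9/4y → -3/4xy + 33/16x + 3y^2 - 6y - 99/16
  leading term xy: subtract (-3/16)·f_1 from -3/4xy + 33/16x + 3y^2 - 6y - 99/16 → 3y^2 - 21/4y - 33/4
  leading term y^2: no divisor's leading term divides it; move 3y^2 to the remainder.
  leading term y: no divisor's leading term divides it; move -21/4y to the remainder.
  leading term 1: no divisor's leading term divides it; move -33/4 to the remainder.
  remainder 3y^2 - 21/4y - 33/4 ≠ 0; add g_3 = 3y^2 - 21/4y - 33/4 to the basis.

The other S-polynomials (S(f_1,g_3), S(f_2,g_3)) all reduce to 0 modulo the current basis, so we have a Gröbner basis.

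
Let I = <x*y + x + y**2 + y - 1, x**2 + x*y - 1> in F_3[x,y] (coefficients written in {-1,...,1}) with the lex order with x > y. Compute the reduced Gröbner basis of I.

f_1 = x*y + x + y**2 + y - 1, LT = x*y.
f_2 = x**2 + x*y - 1, LT = x**2.

S(f_1,f_2): lcm = x**2*y. S = x**2 + x*y - x + y.
  leading term x**2: subtract (1)·f_2 from x**2 + x*y - x + y → -x + y + 1
  leading term x: no divisor's leading term divides it; move -x to the remainder.
  leading term y: no divisor's leading term divides it; move y to the remainder.
  leading term 1: no divisor's leading term divides it; move 1 to the remainder.
  remainder -x + y + 1 ≠ 0; add g_3 = -x + y + 1 to the basis.

S(f_1,g_3): lcm = x*y. S = x - y**2 - y - 1.
  leading term x: subtract (-1)·g_3 from x - y**2 - y - 1 → -y**2
  leading term y**2: no divisor's leading term divides it; move -y**2 to the remainder.
  remainder -y**2 ≠ 0; add g_4 = -y**2 to the basis.

The other S-polynomials (S(f_2,g_3), S(f_1,g_4), S(f_2,g_4), S(g_3,g_4)) all reduce to 0 modulo the current basis, so we have a Gröbner basis.
Inter-reduce: drop elements whose leading term is divisible by another's, tail-reduce, and make monic.

G = {x - y - 1, y**2}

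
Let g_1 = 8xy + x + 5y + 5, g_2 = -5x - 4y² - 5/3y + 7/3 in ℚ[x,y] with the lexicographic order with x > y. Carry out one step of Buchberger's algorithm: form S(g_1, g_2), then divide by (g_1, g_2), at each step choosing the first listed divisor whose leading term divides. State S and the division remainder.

S(g_1, g_2) = ⅛x - ⅘y³ - ⅓y² + 131/120y + ⅝; remainder on division = -⅘y³ - 13/30y² + 21/20y + 41/60.

lcm(LM(g_1), LM(g_2)) = xy.
S = (lcm/LT(g_1))·g_1 − (lcm/LT(g_2))·g_2 = ⅛x - ⅘y³ - ⅓y² + 131/120y + ⅝.
Reduce S modulo (g_1, g_2) in that order:
  leading term x: subtract (-1/40)·g_2 from ⅛x - ⅘y³ - ⅓y² + 131/120y + ⅝ → -⅘y³ - 13/30y² + 21/20y + 41/60
  leading term y³: no divisor's leading term divides it; move -⅘y³ to the remainder.
  leading term y²: no divisor's leading term divides it; move -13/30y² to the remainder.
  leading term y: no divisor's leading term divides it; move 21/20y to the remainder.
  leading term 1: no divisor's leading term divides it; move 41/60 to the remainder.
The remainder -⅘y³ - 13/30y² + 21/20y + 41/60 is nonzero, so it would be added as the next basis element.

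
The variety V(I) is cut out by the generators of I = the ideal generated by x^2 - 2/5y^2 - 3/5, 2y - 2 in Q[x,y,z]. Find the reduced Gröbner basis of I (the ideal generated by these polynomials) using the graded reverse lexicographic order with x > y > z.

f_1 = x^2 - 2/5y^2 - 3/5, LT = x^2.
f_2 = 2y - 2, LT = y.

The S-polynomials (S(f_1,f_2)) all reduce to 0 modulo the current basis, so we have a Gröbner basis.

G = {x^2 - 1, y - 1}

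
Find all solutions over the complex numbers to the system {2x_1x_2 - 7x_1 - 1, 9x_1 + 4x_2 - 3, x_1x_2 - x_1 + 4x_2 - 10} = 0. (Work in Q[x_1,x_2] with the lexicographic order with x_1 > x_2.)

{(-1, 3)}

Compute a lex Gröbner basis by Buchberger's algorithm.
f_1 = 2x_1x_2 - 7x_1 - 1, LT = x_1x_2.
f_2 = 9x_1 + 4x_2 - 3, LT = x_1.
f_3 = x_1x_2 - x_1 + 4x_2 - 10, LT = x_1x_2.

S(f_1,f_2): lcm = x_1x_2. S = -7/2x_1 - 4/9x_2^2 + 1/3x_2 - 1/2.
  reduce S modulo (f_1, f_2, f_3):
  remainder -4/9x_2^2 + 17/9x_2 - 5/3 ≠ 0; add h_4 = -4/9x_2^2 + 17/9x_2 - 5/3 to the basis.

S(f_1,f_3): lcm = x_1x_2. S = -5/2x_1 - 4x_2 + 19/2.
  reduce S modulo (f_1, f_2, f_3, h_4):
  remainder -26/9x_2 + 26/3 ≠ 0; add h_5 = -26/9x_2 + 26/3 to the basis.

The other S-polynomials (S(f_2,f_3), S(f_1,h_4), S(f_2,h_4), S(f_3,h_4), S(f_1,h_5), S(f_2,h_5), S(f_3,h_5), S(h_4,h_5)) all reduce to 0 modulo the current basis, so we have a Gröbner basis.
Inter-reduce: drop elements whose leading term is divisible by another's, tail-reduce, and make monic.
Reduced Gröbner basis: {x_1 + 1, x_2 - 3}.

The lex basis is triangular: the last element involves only x_2. Solving x_2 - 3 = 0 gives x_2 ∈ {3}; substituting each value into the earlier elements determines the remaining variables.
  x_2 = 3: the earlier basis element becomes x_1 + 1 = 0, giving x_1 = -1 — point (-1, 3).
This is the nonlinear analogue of row-reducing a linear system.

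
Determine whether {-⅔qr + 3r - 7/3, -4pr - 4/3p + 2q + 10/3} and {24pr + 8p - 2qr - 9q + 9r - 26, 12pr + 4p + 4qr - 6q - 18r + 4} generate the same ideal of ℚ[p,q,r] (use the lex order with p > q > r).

Two ideals are equal iff their reduced Gröbner bases coincide (the reduced basis is unique for a fixed ordering).
Buchberger on the first generating set:
f_1 = -⅔qr + 3r - 7/3, LT = qr.
f_2 = -4pr - 4/3p + 2q + 10/3, LT = pr.

S(f_1,f_2): lcm = pqr. S = -⅓pq - 9/2pr + 7/2p + ½q² + ⅚q.
  reduce S modulo (f_1, f_2):
  remainder -⅓pq + 5p + ½q² - 17/12q - 15/4 ≠ 0; add g_3 = -⅓pq + 5p + ½q² - 17/12q - 15/4 to the basis.

The other S-polynomials (S(f_1,g_3), S(f_2,g_3)) all reduce to 0 modulo the current basis, so we have a Gröbner basis.
Inter-reduce: drop elements whose leading term is divisible by another's, tail-reduce, and make monic.
Reduced Gröbner basis: {pq - 15p - 3/2q² + 17/4q + 45/4, pr + ⅓p - ½q - ⅚, qr - 9/2r + 7/2}.

Buchberger on the second generating set:
h_1 = 24pr + 8p - 2qr - 9q + 9r - 26, LT = pr.
h_2 = 12pr + 4p + 4qr - 6q - 18r + 4, LT = pr.

S(h_1,h_2): lcm = pr. S = -5/12qr + ⅛q + 15/8r - 17/12.
  reduce S modulo (h_1, h_2):
  remainder -5/12qr + ⅛q + 15/8r - 17/12 ≠ 0; add k_3 = -5/12qr + ⅛q + 15/8r - 17/12 to the basis.

S(h_1,k_3): lcm = pqr. S = 19/30pq + 9/2pr - 17/5p - 1/12q²r - ⅜q² + ⅜qr - 13/12q.
  reduce S modulo (h_1, h_2, k_3):
  remainder 19/30pq - 49/10p - ⅖q² + q + 18/5 ≠ 0; add k_4 = 19/30pq - 49/10p - ⅖q² + q + 18/5 to the basis.

The other S-polynomials (S(h_2,k_3), S(h_1,k_4), S(h_2,k_4), S(k_3,k_4)) all reduce to 0 modulo the current basis, so we have a Gröbner basis.
Inter-reduce: drop elements whose leading term is divisible by another's, tail-reduce, and make monic.
Reduced Gröbner basis: {pq - 147/19p - 12/19q² + 30/19q + 108/19, pr + ⅓p - ⅖q - ⅘, qr - 3/10q - 9/2r + 17/5}.

Since the reduced bases disagree, the two ideals are not the same.

No, the ideals differ.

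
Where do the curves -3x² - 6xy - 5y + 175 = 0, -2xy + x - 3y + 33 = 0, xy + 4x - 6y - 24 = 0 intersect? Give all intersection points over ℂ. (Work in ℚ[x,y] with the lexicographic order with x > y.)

{(-5, -4)}

Compute a lex Gröbner basis by Buchberger's algorithm.
f_1 = -3x² - 6xy - 5y + 175, LT = x².
f_2 = -2xy + x - 3y + 33, LT = xy.
f_3 = xy + 4x - 6y - 24, LT = xy.

S(f_1,f_2): lcm = x²y. S = ½x² + 2xy² - 3/2xy + 33/2x + 5/3y² - 175/3y.
  leading term x²: subtract (-⅙)·f_1 from ½x² + 2xy² - 3/2xy + 33/2x + 5/3y² - 175/3y → 2xy² - 5/2xy + 33/2x + 5/3y² - 355/6y + 175/6
  leading term xy²: subtract (-y)·f_2 from 2xy² - 5/2xy + 33/2x + 5/3y² - 355/6y + 175/6 → -3/2xy + 33/2x - 4/3y² - 157/6y + 175/6
  leading term xy: subtract (¾)·f_2 from -3/2xy + 33/2x - 4/3y² - 157/6y + 175/6 → 63/4x - 4/3y² - 287/12y + 53/12
  leading term x: no divisor's leading term divides it; move 63/4x to the remainder.
  leading term y²: no divisor's leading term divides it; move -4/3y² to the remainder.
  leading term y: no divisor's leading term divides it; move -287/12y to the remainder.
  leading term 1: no divisor's leading term divides it; move 53/12 to the remainder.
  remainder 63/4x - 4/3y² - 287/12y + 53/12 ≠ 0; add h_4 = 63/4x - 4/3y² - 287/12y + 53/12 to the basis.

S(f_1,f_3): lcm = x²y. S = -4x² + 2xy² + 6xy + 24x + 5/3y² - 175/3y.
  leading term x²: subtract (4/3)·f_1 from -4x² + 2xy² + 6xy + 24x + 5/3y² - 175/3y → 2xy² + 14xy + 24x + 5/3y² - 155/3y - 700/3
  leading term xy²: subtract (-y)·f_2 from 2xy² + 14xy + 24x + 5/3y² - 155/3y - 700/3 → 15xy + 24x - 4/3y² - 56/3y - 700/3
  leading term xy: subtract (-15/2)·f_2 from 15xy + 24x - 4/3y² - 56/3y - 700/3 → 63/2x - 4/3y² - 247/6y + 85/6
  leading term x: subtract (2)·h_4 from 63/2x - 4/3y² - 247/6y + 85/6 → 4/3y² + 20/3y + 16/3
  leading term y²: no divisor's leading term divides it; move 4/3y² to the remainder.
  leading term y: no divisor's leading term divides it; move 20/3y to the remainder.
  leading term 1: no divisor's leading term divides it; move 16/3 to the remainder.
  remainder 4/3y² + 20/3y + 16/3 ≠ 0; add h_5 = 4/3y² + 20/3y + 16/3 to the basis.

S(f_2,f_3): lcm = xy. S = -9/2x + 15/2y + 15/2.
  leading term x: subtract (-2/7)·h_4 from -9/2x + 15/2y + 15/2 → -8/21y² + ⅔y + 184/21
  leading term y²: subtract (-2/7)·h_5 from -8/21y² + ⅔y + 184/21 → 18/7y + 72/7
  leading term y: no divisor's leading term divides it; move 18/7y to the remainder.
  leading term 1: no divisor's leading term divides it; move 72/7 to the remainder.
  remainder 18/7y + 72/7 ≠ 0; add h_6 = 18/7y + 72/7 to the basis.

The other S-polynomials (S(f_1,h_4), S(f_2,h_4), S(f_3,h_4), S(f_1,h_5), S(f_2,h_5), S(f_3,h_5), S(h_4,h_5), S(f_1,h_6), S(f_2,h_6), S(f_3,h_6), S(h_4,h_6), S(h_5,h_6)) all reduce to 0 modulo the current basis, so we have a Gröbner basis.
Inter-reduce: drop elements whose leading term is divisible by another's, tail-reduce, and make monic.
Reduced Gröbner basis: {x + 5, y + 4}.

A lex Gröbner basis eliminates variables successively. Here y + 4 depends only on y, with roots {-4}; lifting each root through the earlier basis elements recovers the full solutions.
  y = -4: the earlier basis element becomes x + 5 = 0, giving x = -5 — point (-5, -4).
Substituting each solution back into the original system confirms all equations vanish.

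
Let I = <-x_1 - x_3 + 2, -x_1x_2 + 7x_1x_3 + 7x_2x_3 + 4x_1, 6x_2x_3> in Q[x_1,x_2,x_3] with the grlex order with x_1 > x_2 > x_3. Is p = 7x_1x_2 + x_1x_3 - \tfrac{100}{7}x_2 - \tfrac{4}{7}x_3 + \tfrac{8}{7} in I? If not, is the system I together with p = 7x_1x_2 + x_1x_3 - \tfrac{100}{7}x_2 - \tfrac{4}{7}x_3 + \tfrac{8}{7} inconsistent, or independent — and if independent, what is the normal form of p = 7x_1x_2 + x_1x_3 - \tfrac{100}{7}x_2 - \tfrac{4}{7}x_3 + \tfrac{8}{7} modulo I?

First compute the reduced Gröbner basis of I by Buchberger's algorithm.
f_1 = -x_1 - x_3 + 2, LT = x_1.
f_2 = -x_1x_2 + 7x_1x_3 + 7x_2x_3 + 4x_1, LT = x_1x_2.
f_3 = 6x_2x_3, LT = x_2x_3.

S(f_1,f_2): lcm = x_1x_2. S = 7x_1x_3 + 8x_2x_3 + 4x_1 - 2x_2.
  leading term x_1x_3: subtract (-7x_3)·f_1 from 7x_1x_3 + 8x_2x_3 + 4x_1 - 2x_2 → 8x_2x_3 - 7x_3^{2} + 4x_1 - 2x_2 + 14x_3
  leading term x_2x_3: subtract (\tfrac{4}{3})·f_3 from 8x_2x_3 - 7x_3^{2} + 4x_1 - 2x_2 + 14x_3 → -7x_3^{2} + 4x_1 - 2x_2 + 14x_3
  leading term x_3^{2}: no divisor's leading term divides it; move -7x_3^{2} to the remainder.
  leading term x_1: subtract (-4)·f_1 from 4x_1 - 2x_2 + 14x_3 → -2x_2 + 10x_3 + 8
  leading term x_2: no divisor's leading term divides it; move -2x_2 to the remainder.
  leading term x_3: no divisor's leading term divides it; move 10x_3 to the remainder.
  leading term 1: no divisor's leading term divides it; move 8 to the remainder.
  remainder -7x_3^{2} - 2x_2 + 10x_3 + 8 ≠ 0; add h_4 = -7x_3^{2} - 2x_2 + 10x_3 + 8 to the basis.

S(f_3,h_4): lcm = x_2x_3^{2}. S = -\tfrac{2}{7}x_2^{2} + \tfrac{10}{7}x_2x_3 + \tfrac{8}{7}x_2.
  leading term x_2^{2}: no divisor's leading term divides it; move -\tfrac{2}{7}x_2^{2} to the remainder.
  leading term x_2x_3: subtract (\tfrac{5}{21})·f_3 from \tfrac{10}{7}x_2x_3 + \tfrac{8}{7}x_2 → \tfrac{8}{7}x_2
  leading term x_2: no divisor's leading term divides it; move \tfrac{8}{7}x_2 to the remainder.
  remainder -\tfrac{2}{7}x_2^{2} + \tfrac{8}{7}x_2 ≠ 0; add h_5 = -\tfrac{2}{7}x_2^{2} + \tfrac{8}{7}x_2 to the basis.

The other S-polynomials (S(f_1,f_3), S(f_2,f_3), S(f_1,h_4), S(f_2,h_4), S(f_1,h_5), S(f_2,h_5), S(f_3,h_5), S(h_4,h_5)) all reduce to 0 modulo the current basis, so we have a Gröbner basis.
Inter-reduce: drop elements whose leading term is divisible by another's, tail-reduce, and make monic.
Reduced Gröbner basis: {x_2^{2} - 4x_2, x_2x_3, x_3^{2} + \tfrac{2}{7}x_2 - \tfrac{10}{7}x_3 - \tfrac{8}{7}, x_1 + x_3 - 2}.
Label its elements g_1 = x_2^{2} - 4x_2, g_2 = x_2x_3, g_3 = x_3^{2} + \tfrac{2}{7}x_2 - \tfrac{10}{7}x_3 - \tfrac{8}{7}, g_4 = x_1 + x_3 - 2.

Reduce p = 7x_1x_2 + x_1x_3 - \tfrac{100}{7}x_2 - \tfrac{4}{7}x_3 + \tfrac{8}{7} modulo G:
  leading term x_1x_2: subtract (7x_2)·g_4 from 7x_1x_2 + x_1x_3 - \tfrac{100}{7}x_2 - \tfrac{4}{7}x_3 + \tfrac{8}{7} → x_1x_3 - 7x_2x_3 - \tfrac{2}{7}x_2 - \tfrac{4}{7}x_3 + \tfrac{8}{7}
  leading term x_1x_3: subtract (x_3)·g_4 from x_1x_3 - 7x_2x_3 - \tfrac{2}{7}x_2 - \tfrac{4}{7}x_3 + \tfrac{8}{7} → -7x_2x_3 - x_3^{2} - \tfrac{2}{7}x_2 + \tfrac{10}{7}x_3 + \tfrac{8}{7}
  leading term x_2x_3: subtract (-7)·g_2 from -7x_2x_3 - x_3^{2} - \tfrac{2}{7}x_2 + \tfrac{10}{7}x_3 + \tfrac{8}{7} → -x_3^{2} - \tfrac{2}{7}x_2 + \tfrac{10}{7}x_3 + \tfrac{8}{7}
  leading term x_3^{2}: subtract (-1)·g_3 from -x_3^{2} - \tfrac{2}{7}x_2 + \tfrac{10}{7}x_3 + \tfrac{8}{7} → 0
  normal form = 0.
Since the normal form is 0, p ∈ I.

Ideal membership is decidable via reduction modulo a Gröbner basis.

7x_1x_2 + x_1x_3 - \tfrac{100}{7}x_2 - \tfrac{4}{7}x_3 + \tfrac{8}{7} lies in I (it reduces to 0).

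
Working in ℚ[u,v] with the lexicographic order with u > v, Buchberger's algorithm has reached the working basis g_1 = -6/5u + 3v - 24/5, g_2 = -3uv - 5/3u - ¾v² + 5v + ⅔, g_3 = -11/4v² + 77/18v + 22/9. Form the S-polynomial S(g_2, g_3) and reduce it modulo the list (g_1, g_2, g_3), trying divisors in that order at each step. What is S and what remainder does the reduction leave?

S(g_2, g_3) = 19/9uv + 8/9u + ¼v³ - 5/3v² - 2/9v; remainder on division = 0.

lcm(LM(g_2), LM(g_3)) = uv².
S = (lcm/LT(g_2))·g_2 − (lcm/LT(g_3))·g_3 = 19/9uv + 8/9u + ¼v³ - 5/3v² - 2/9v.
Reduce S modulo (g_1, g_2, g_3) in that order:
  leading term uv: subtract (-95/54v)·g_1 from 19/9uv + 8/9u + ¼v³ - 5/3v² - 2/9v → 8/9u + ¼v³ + 65/18v² - 26/3v
  leading term u: subtract (-20/27)·g_1 from 8/9u + ¼v³ + 65/18v² - 26/3v → ¼v³ + 65/18v² - 58/9v - 32/9
  leading term v³: subtract (-1/11v)·g_3 from ¼v³ + 65/18v² - 58/9v - 32/9 → 4v² - 56/9v - 32/9
  leading term v²: subtract (-16/11)·g_3 from 4v² - 56/9v - 32/9 → 0
The remainder is 0, so this S-polynomial contributes no new basis element.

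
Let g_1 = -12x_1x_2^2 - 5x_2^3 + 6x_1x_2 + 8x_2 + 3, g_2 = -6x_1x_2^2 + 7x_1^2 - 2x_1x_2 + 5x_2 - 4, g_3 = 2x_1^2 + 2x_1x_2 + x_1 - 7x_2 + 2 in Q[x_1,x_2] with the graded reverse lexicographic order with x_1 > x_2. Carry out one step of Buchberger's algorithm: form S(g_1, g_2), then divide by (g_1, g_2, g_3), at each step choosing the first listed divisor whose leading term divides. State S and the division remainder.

lcm(LM(g_1), LM(g_2)) = x_1x_2^2.
S = (lcm/LT(g_1))·g_1 − (lcm/LT(g_2))·g_2 = 5/12x_2^3 + 7/6x_1^2 - 5/6x_1x_2 + 1/6x_2 - 11/12.
Reduce S modulo (g_1, g_2, g_3) in that order:
  leading term x_2^3: no divisor's leading term divides it; move 5/12x_2^3 to the remainder.
  leading term x_1^2: subtract (7/12)·g_3 from 7/6x_1^2 - 5/6x_1x_2 + 1/6x_2 - 11/12 → -2x_1x_2 - 7/12x_1 + 17/4x_2 - 25/12
  leading term x_1x_2: no divisor's leading term divides it; move -2x_1x_2 to the remainder.
  leading term x_1: no divisor's leading term divides it; move -7/12x_1 to the remainder.
  leading term x_2: no divisor's leading term divides it; move 17/4x_2 to the remainder.
  leading term 1: no divisor's leading term divides it; move -25/12 to the remainder.
The remainder 5/12x_2^3 - 2x_1x_2 - 7/12x_1 + 17/4x_2 - 25/12 is nonzero, so it would be added as the next basis element.

S(g_1, g_2) = 5/12x_2^3 + 7/6x_1^2 - 5/6x_1x_2 + 1/6x_2 - 11/12; remainder on division = 5/12x_2^3 - 2x_1x_2 - 7/12x_1 + 17/4x_2 - 25/12.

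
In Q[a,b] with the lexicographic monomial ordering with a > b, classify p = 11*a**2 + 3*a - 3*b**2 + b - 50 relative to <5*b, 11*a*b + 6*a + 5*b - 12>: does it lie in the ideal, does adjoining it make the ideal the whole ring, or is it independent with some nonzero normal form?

First compute the reduced Gröbner basis of I by Buchberger's algorithm.
f_1 = 5*b, LT = b.
f_2 = 11*a*b + 6*a + 5*b - 12, LT = a*b.

S(f_1,f_2): lcm = a*b. S = -6/11*a - 5/11*b + 12/11.
  reduce S modulo (f_1, f_2):
  remainder -6/11*a + 12/11 ≠ 0; add h_3 = -6/11*a + 12/11 to the basis.

The other S-polynomials (S(f_1,h_3), S(f_2,h_3)) all reduce to 0 modulo the current basis, so we have a Gröbner basis.
Inter-reduce: drop elements whose leading term is divisible by another's, tail-reduce, and make monic.
Reduced Gröbner basis: {a - 2, b}.
Label its elements g_1 = a - 2, g_2 = b.

Reduce p = 11*a**2 + 3*a - 3*b**2 + b - 50 modulo G:
  leading term a**2: subtract (11*a)·g_1 from 11*a**2 + 3*a - 3*b**2 + b - 50 → 25*a - 3*b**2 + b - 50
  leading term a: subtract (25)·g_1 from 25*a - 3*b**2 + b - 50 → -3*b**2 + b
  leading term b**2: subtract (-3*b)·g_2 from -3*b**2 + b → b
  leading term b: subtract (1)·g_2 from b → 0
  normal form = 0.
Since the normal form is 0, p ∈ I.

11*a**2 + 3*a - 3*b**2 + b - 50 lies in I (it reduces to 0).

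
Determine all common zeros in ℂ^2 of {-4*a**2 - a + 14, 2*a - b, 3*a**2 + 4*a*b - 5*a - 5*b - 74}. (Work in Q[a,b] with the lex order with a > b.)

Compute a lex Gröbner basis by Buchberger's algorithm.
f_1 = -4*a**2 - a + 14, LT = a**2.
f_2 = 2*a - b, LT = a.
f_3 = 3*a**2 + 4*a*b - 5*a - 5*b - 74, LT = a**2.

S(f_1,f_2): lcm = a**2. S = 1/2*a*b + 1/4*a - 7/2.
  leading term a*b: subtract (1/4*b)·f_2 from 1/2*a*b + 1/4*a - 7/2 → 1/4*a + 1/4*b**2 - 7/2
  leading term a: subtract (1/8)·f_2 from 1/4*a + 1/4*b**2 - 7/2 → 1/4*b**2 + 1/8*b - 7/2
  leading term b**2: no divisor's leading term divides it; move 1/4*b**2 to the remainder.
  leading term b: no divisor's leading term divides it; move 1/8*b to the remainder.
  leading term 1: no divisor's leading term divides it; move -7/2 to the remainder.
  remainder 1/4*b**2 + 1/8*b - 7/2 ≠ 0; add h_4 = 1/4*b**2 + 1/8*b - 7/2 to the basis.

S(f_1,f_3): lcm = a**2. S = -4/3*a*b + 23/12*a + 5/3*b + 127/6.
  leading term a*b: subtract (-2/3*b)·f_2 from -4/3*a*b + 23/12*a + 5/3*b + 127/6 → 23/12*a - 2/3*b**2 + 5/3*b + 127/6
  leading term a: subtract (23/24)·f_2 from 23/12*a - 2/3*b**2 + 5/3*b + 127/6 → -2/3*b**2 + 21/8*b + 127/6
  leading term b**2: subtract (-8/3)·h_4 from -2/3*b**2 + 21/8*b + 127/6 → 71/24*b + 71/6
  leading term b: no divisor's leading term divides it; move 71/24*b to the remainder.
  leading term 1: no divisor's leading term divides it; move 71/6 to the remainder.
  remainder 71/24*b + 71/6 ≠ 0; add h_5 = 71/24*b + 71/6 to the basis.

The other S-polynomials (S(f_2,f_3), S(f_1,h_4), S(f_2,h_4), S(f_3,h_4), S(f_1,h_5), S(f_2,h_5), S(f_3,h_5), S(h_4,h_5)) all reduce to 0 modulo the current basis, so we have a Gröbner basis.
Inter-reduce: drop elements whose leading term is divisible by another's, tail-reduce, and make monic.
Reduced Gröbner basis: {a + 2, b + 4}.

From the last basis element, b + 4 = 0, so b takes values in {-4}. Each choice, substituted upward through the basis, yields the corresponding point(s) of the solution set.
  b = -4: the earlier basis element becomes a + 2 = 0, giving a = -2 — point (-2, -4).
Substituting each solution back into the original system confirms all equations vanish.

{(-2, -4)}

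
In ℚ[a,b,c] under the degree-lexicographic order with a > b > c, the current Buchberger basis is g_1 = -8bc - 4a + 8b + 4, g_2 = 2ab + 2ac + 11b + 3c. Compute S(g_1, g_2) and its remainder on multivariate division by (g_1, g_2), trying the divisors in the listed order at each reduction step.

S(g_1, g_2) = -ac² + ½a² - ab - 11/2bc - 3/2c² - ½a; remainder on division = -ac² + ½a² + ac - 3/2c² + 9/4a + 3/2c - 11/4.

lcm(LM(g_1), LM(g_2)) = abc.
S = (lcm/LT(g_1))·g_1 − (lcm/LT(g_2))·g_2 = -ac² + ½a² - ab - 11/2bc - 3/2c² - ½a.
Reduce S modulo (g_1, g_2) in that order:
  leading term ac²: no divisor's leading term divides it; move -ac² to the remainder.
  leading term a²: no divisor's leading term divides it; move ½a² to the remainder.
  leading term ab: subtract (-½)·g_2 from -ab - 11/2bc - 3/2c² - ½a → ac - 11/2bc - 3/2c² - ½a + 11/2b + 3/2c
  leading term ac: no divisor's leading term divides it; move ac to the remainder.
  leading term bc: subtract (11/16)·g_1 from -11/2bc - 3/2c² - ½a + 11/2b + 3/2c → -3/2c² + 9/4a + 3/2c - 11/4
  leading term c²: no divisor's leading term divides it; move -3/2c² to the remainder.
  leading term a: no divisor's leading term divides it; move 9/4a to the remainder.
  leading term c: no divisor's leading term divides it; move 3/2c to the remainder.
  leading term 1: no divisor's leading term divides it; move -11/4 to the remainder.
The remainder -ac² + ½a² + ac - 3/2c² + 9/4a + 3/2c - 11/4 is nonzero, so it would be added as the next basis element.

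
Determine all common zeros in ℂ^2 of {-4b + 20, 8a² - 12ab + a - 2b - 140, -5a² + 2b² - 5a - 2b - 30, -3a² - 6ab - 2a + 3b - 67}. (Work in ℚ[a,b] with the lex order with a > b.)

Compute a lex Gröbner basis by Buchberger's algorithm.
f_1 = -4b + 20, LT = b.
f_2 = 8a² - 12ab + a - 2b - 140, LT = a².
f_3 = -5a² - 5a + 2b² - 2b - 30, LT = a².
f_4 = -3a² - 6ab - 2a + 3b - 67, LT = a².

S(f_2,f_3): lcm = a². S = -3/2ab - ⅞a + ⅖b² - 13/20b - 47/2.
  leading term ab: subtract (⅜a)·f_1 from -3/2ab - ⅞a + ⅖b² - 13/20b - 47/2 → -67/8a + ⅖b² - 13/20b - 47/2
  leading term a: no divisor's leading term divides it; move -67/8a to the remainder.
  leading term b²: subtract (-1/10b)·f_1 from ⅖b² - 13/20b - 47/2 → 27/20b - 47/2
  leading term b: subtract (-27/80)·f_1 from 27/20b - 47/2 → -67/4
  leading term 1: no divisor's leading term divides it; move -67/4 to the remainder.
  remainder -67/8a - 67/4 ≠ 0; add h_5 = -67/8a - 67/4 to the basis.

The other S-polynomials (S(f_1,f_2), S(f_1,f_3), S(f_1,f_4), S(f_2,f_4), S(f_3,f_4), S(f_1,h_5), S(f_2,h_5), S(f_3,h_5), S(f_4,h_5)) all reduce to 0 modulo the current basis, so we have a Gröbner basis.
Inter-reduce: drop elements whose leading term is divisible by another's, tail-reduce, and make monic.
Reduced Gröbner basis: {a + 2, b - 5}.

From the last basis element, b - 5 = 0, so b takes values in {5}. Each choice, substituted upward through the basis, yields the corresponding point(s) of the solution set.
  b = 5: the earlier basis element becomes a + 2 = 0, giving a = -2 — point (-2, 5).

{(-2, 5)}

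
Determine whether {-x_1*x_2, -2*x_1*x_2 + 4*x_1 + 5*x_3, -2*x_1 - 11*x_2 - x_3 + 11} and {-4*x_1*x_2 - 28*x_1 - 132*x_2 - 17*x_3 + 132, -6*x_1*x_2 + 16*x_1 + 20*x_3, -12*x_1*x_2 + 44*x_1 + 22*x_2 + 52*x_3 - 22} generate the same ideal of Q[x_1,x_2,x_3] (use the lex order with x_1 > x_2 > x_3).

Yes, the ideals are equal.

Equality of ideals is decidable: compute both reduced Gröbner bases (unique for the ordering) and check whether they agree.
Buchberger on the first generating set:
f_1 = -x_1*x_2, LT = x_1*x_2.
f_2 = -2*x_1*x_2 + 4*x_1 + 5*x_3, LT = x_1*x_2.
f_3 = -2*x_1 - 11*x_2 - x_3 + 11, LT = x_1.

S(f_1,f_2): lcm = x_1*x_2. S = 2*x_1 + 5/2*x_3.
  leading term x_1: subtract (-1)·f_3 from 2*x_1 + 5/2*x_3 → -11*x_2 + 3/2*x_3 + 11
  leading term x_2: no divisor's leading term divides it; move -11*x_2 to the remainder.
  leading term x_3: no divisor's leading term divides it; move 3/2*x_3 to the remainder.
  leading term 1: no divisor's leading term divides it; move 11 to the remainder.
  remainder -11*x_2 + 3/2*x_3 + 11 ≠ 0; add g_4 = -11*x_2 + 3/2*x_3 + 11 to the basis.

S(f_1,f_3): lcm = x_1*x_2. S = -11/2*x_2**2 - 1/2*x_2*x_3 + 11/2*x_2.
  leading term x_2**2: subtract (1/2*x_2)·g_4 from -11/2*x_2**2 - 1/2*x_2*x_3 + 11/2*x_2 → -5/4*x_2*x_3
  leading term x_2*x_3: subtract (5/44*x_3)·g_4 from -5/4*x_2*x_3 → -15/88*x_3**2 - 5/4*x_3
  leading term x_3**2: no divisor's leading term divides it; move -15/88*x_3**2 to the remainder.
  leading term x_3: no divisor's leading term divides it; move -5/4*x_3 to the remainder.
  remainder -15/88*x_3**2 - 5/4*x_3 ≠ 0; add g_5 = -15/88*x_3**2 - 5/4*x_3 to the basis.

The other S-polynomials (S(f_2,f_3), S(f_1,g_4), S(f_2,g_4), S(f_3,g_4), S(f_1,g_5), S(f_2,g_5), S(f_3,g_5), S(g_4,g_5)) all reduce to 0 modulo the current basis, so we have a Gröbner basis.
Inter-reduce: drop elements whose leading term is divisible by another's, tail-reduce, and make monic.
Reduced Gröbner basis: {x_1 + 5/4*x_3, x_2 - 3/22*x_3 - 1, x_3**2 + 22/3*x_3}.

Buchberger on the second generating set:
h_1 = -4*x_1*x_2 - 28*x_1 - 132*x_2 - 17*x_3 + 132, LT = x_1*x_2.
h_2 = -6*x_1*x_2 + 16*x_1 + 20*x_3, LT = x_1*x_2.
h_3 = -12*x_1*x_2 + 44*x_1 + 22*x_2 + 52*x_3 - 22, LT = x_1*x_2.

S(h_1,h_2): lcm = x_1*x_2. S = 29/3*x_1 + 33*x_2 + 91/12*x_3 - 33.
  leading term x_1: no divisor's leading term divides it; move 29/3*x_1 to the remainder.
  leading term x_2: no divisor's leading term divides it; move 33*x_2 to the remainder.
  leading term x_3: no divisor's leading term divides it; move 91/12*x_3 to the remainder.
  leading term 1: no divisor's leading term divides it; move -33 to the remainder.
  remainder 29/3*x_1 + 33*x_2 + 91/12*x_3 - 33 ≠ 0; add k_4 = 29/3*x_1 + 33*x_2 + 91/12*x_3 - 33 to the basis.

S(h_1,h_3): lcm = x_1*x_2. S = 32/3*x_1 + 209/6*x_2 + 103/12*x_3 - 209/6.
  leading term x_1: subtract (32/29)·k_4 from 32/3*x_1 + 209/6*x_2 + 103/12*x_3 - 209/6 → -275/174*x_2 + 25/116*x_3 + 275/174
  leading term x_2: no divisor's leading term divides it; move -275/174*x_2 to the remainder.
  leading term x_3: no divisor's leading term divides it; move 25/116*x_3 to the remainder.
  leading term 1: no divisor's leading term divides it; move 275/174 to the remainder.
  remainder -275/174*x_2 + 25/116*x_3 + 275/174 ≠ 0; add k_5 = -275/174*x_2 + 25/116*x_3 + 275/174 to the basis.

S(h_1,k_4): lcm = x_1*x_2. S = 7*x_1 - 99/29*x_2**2 - 91/116*x_2*x_3 + 1056/29*x_2 + 17/4*x_3 - 33.
  leading term x_1: subtract (21/29)·k_4 from 7*x_1 - 99/29*x_2**2 - 91/116*x_2*x_3 + 1056/29*x_2 + 17/4*x_3 - 33 → -99/29*x_2**2 - 91/116*x_2*x_3 + 363/29*x_2 - 36/29*x_3 - 264/29
  leading term x_2**2: subtract (54/25*x_2)·k_5 from -99/29*x_2**2 - 91/116*x_2*x_3 + 363/29*x_2 - 36/29*x_3 - 264/29 → -5/4*x_2*x_3 + 264/29*x_2 - 36/29*x_3 - 264/29
  leading term x_2*x_3: subtract (87/110*x_3)·k_5 from -5/4*x_2*x_3 + 264/29*x_2 - 36/29*x_3 - 264/29 → 264/29*x_2 - 15/88*x_3**2 - 289/116*x_3 - 264/29
  leading term x_2: subtract (-144/25)·k_5 from 264/29*x_2 - 15/88*x_3**2 - 289/116*x_3 - 264/29 → -15/88*x_3**2 - 5/4*x_3
  leading term x_3**2: no divisor's leading term divides it; move -15/88*x_3**2 to the remainder.
  leading term x_3: no divisor's leading term divides it; move -5/4*x_3 to the remainder.
  remainder -15/88*x_3**2 - 5/4*x_3 ≠ 0; add k_6 = -15/88*x_3**2 - 5/4*x_3 to the basis.

The other S-polynomials (S(h_2,h_3), S(h_2,k_4), S(h_3,k_4), S(h_1,k_5), S(h_2,k_5), S(h_3,k_5), S(k_4,k_5), S(h_1,k_6), S(h_2,k_6), S(h_3,k_6), S(k_4,k_6), S(k_5,k_6)) all reduce to 0 modulo the current basis, so we have a Gröbner basis.
Inter-reduce: drop elements whose leading term is divisible by another's, tail-reduce, and make monic.
Reduced Gröbner basis: {x_1 + 5/4*x_3, x_2 - 3/22*x_3 - 1, x_3**2 + 22/3*x_3}.

The two bases agree; hence the ideals are identical.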